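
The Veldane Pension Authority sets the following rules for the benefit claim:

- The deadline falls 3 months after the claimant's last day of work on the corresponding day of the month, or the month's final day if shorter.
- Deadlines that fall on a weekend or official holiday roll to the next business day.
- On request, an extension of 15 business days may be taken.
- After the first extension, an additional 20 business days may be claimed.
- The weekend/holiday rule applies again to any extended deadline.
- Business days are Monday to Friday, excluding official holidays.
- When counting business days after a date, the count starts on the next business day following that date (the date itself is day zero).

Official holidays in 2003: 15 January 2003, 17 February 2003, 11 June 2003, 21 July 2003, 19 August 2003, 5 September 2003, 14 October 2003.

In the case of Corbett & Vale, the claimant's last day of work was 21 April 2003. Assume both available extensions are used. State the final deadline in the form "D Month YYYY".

3 months from 21 April 2003 is 21 July 2003.
21 July 2003 falls on a listed holiday. Rolling to the next business day gives 22 July 2003, a Tuesday.
Counting 15 further business days from 22 July 2003 reaches 12 August 2003.
12 August 2003 (Tuesday) is already a business day.
Counting 20 further business days from 12 August 2003 reaches 11 September 2003.
11 September 2003 falls on a Thursday, which is a business day, so no adjustment is needed.
The final due date is 11 September 2003.

11 September 2003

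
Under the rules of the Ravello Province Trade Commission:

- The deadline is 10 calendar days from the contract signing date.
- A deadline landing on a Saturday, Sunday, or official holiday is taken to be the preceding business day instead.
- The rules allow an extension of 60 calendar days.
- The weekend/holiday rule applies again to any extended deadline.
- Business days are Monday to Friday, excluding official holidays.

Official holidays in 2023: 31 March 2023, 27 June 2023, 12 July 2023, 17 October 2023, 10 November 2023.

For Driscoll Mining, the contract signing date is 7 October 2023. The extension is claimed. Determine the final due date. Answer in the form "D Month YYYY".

15 December 2023

Adding 10 calendar days to 7 October 2023 gives 17 October 2023.
17 October 2023 falls on a listed holiday. Rolling to the preceding business day gives 16 October 2023, a Monday.
Add the 60 calendar-day extension to 16 October 2023: 15 December 2023.
15 December 2023 is a Friday and not a listed holiday, so it stands.
The final due date is 15 December 2023.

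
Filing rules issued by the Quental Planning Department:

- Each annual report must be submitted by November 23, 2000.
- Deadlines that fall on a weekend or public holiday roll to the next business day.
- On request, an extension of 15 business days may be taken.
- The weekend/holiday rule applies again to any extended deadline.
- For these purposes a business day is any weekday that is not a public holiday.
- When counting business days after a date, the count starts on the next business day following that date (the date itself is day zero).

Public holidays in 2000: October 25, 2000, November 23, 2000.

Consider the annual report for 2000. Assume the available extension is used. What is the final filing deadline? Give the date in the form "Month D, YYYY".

Start from the fixed due date, November 23, 2000.
November 23, 2000 is a listed holiday, so it moves to the next business day, November 24, 2000 (Friday).
The 15-business-day extension runs from November 24, 2000 to December 15, 2000.
Since December 15, 2000 is a Friday and not a holiday, the date is unchanged.
So the filing is due December 15, 2000.

December 15, 2000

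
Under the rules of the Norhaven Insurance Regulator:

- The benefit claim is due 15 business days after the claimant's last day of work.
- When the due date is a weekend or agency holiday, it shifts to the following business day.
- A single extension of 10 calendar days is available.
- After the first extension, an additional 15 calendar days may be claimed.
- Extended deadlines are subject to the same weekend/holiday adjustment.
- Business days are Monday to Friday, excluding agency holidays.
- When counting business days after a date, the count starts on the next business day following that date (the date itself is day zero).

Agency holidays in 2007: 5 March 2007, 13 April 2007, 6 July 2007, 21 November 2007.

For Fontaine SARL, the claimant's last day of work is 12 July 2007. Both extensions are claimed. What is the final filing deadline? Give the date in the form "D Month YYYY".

28 August 2007

Starting the day after 12 July 2007 and counting 15 business days lands on 2 August 2007.
2 August 2007 falls on a Thursday, which is a business day, so no adjustment is needed.
Applying the 10-calendar-day extension: 2 August 2007 + 10 days = 12 August 2007.
12 August 2007 falls on a Sunday. Rolling to the next business day gives 13 August 2007, a Monday.
The 15-calendar-day extension moves the deadline from 13 August 2007 to 28 August 2007.
28 August 2007 (Tuesday) is already a business day.
Deadline: 28 August 2007.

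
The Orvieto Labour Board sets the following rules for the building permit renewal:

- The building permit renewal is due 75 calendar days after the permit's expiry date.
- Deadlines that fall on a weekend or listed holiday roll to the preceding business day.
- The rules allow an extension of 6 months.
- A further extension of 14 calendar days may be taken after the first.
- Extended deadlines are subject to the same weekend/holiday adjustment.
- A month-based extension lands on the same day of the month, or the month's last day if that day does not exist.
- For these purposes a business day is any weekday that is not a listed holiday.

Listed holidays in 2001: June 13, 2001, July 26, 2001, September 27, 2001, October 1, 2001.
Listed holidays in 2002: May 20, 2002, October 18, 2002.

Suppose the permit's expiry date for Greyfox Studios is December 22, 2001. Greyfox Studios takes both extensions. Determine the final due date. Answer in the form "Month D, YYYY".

September 20, 2002

75 calendar days after December 22, 2001 is March 7, 2002.
Since March 7, 2002 is a Thursday and not a holiday, the date is unchanged.
The 6 months extension carries March 7, 2002 to September 7, 2002.
September 7, 2002 falls on a Saturday. Rolling to the preceding business day gives September 6, 2002, a Friday.
Applying the 14-calendar-day extension: September 6, 2002 + 14 days = September 20, 2002.
September 20, 2002 falls on a Friday, which is a business day, so no adjustment is needed.
Final deadline: September 20, 2002.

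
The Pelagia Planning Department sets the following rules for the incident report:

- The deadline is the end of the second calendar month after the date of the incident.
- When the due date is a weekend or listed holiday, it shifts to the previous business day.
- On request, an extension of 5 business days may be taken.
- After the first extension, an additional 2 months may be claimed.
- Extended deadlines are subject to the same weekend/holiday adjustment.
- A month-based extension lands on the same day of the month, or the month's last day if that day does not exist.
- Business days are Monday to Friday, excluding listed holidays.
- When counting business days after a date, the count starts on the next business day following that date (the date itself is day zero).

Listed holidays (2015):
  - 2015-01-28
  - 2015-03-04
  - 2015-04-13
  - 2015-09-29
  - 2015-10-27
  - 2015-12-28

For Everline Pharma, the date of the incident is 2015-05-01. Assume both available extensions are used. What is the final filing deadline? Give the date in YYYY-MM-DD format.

2015-10-07

2 months after 2015-05-01 is July 2015; that month ends on 2015-07-31.
Since 2015-07-31 is a Friday and not a holiday, the date is unchanged.
The 5-business-day extension runs from 2015-07-31 to 2015-08-07.
Since 2015-08-07 is a Friday and not a holiday, the date is unchanged.
Applying the 2 months extension: 2 months after 2015-08-07 is 2015-10-07.
Since 2015-10-07 is a Wednesday and not a holiday, the date is unchanged.
Deadline: 2015-10-07.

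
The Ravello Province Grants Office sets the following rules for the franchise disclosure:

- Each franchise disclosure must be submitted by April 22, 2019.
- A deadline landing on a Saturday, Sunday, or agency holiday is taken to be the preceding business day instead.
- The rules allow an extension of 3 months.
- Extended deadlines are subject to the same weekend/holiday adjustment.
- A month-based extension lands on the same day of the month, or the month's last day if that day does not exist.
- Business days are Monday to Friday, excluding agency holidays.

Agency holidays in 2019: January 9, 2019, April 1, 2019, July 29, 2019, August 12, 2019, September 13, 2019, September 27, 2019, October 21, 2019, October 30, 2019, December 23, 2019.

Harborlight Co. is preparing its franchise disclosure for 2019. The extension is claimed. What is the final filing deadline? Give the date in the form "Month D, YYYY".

Start from the fixed due date, April 22, 2019.
April 22, 2019 falls on a Monday, which is a business day, so no adjustment is needed.
Add 3 months to April 22, 2019: July 22, 2019.
July 22, 2019 falls on a Monday, which is a business day, so no adjustment is needed.
The final due date is July 22, 2019.

July 22, 2019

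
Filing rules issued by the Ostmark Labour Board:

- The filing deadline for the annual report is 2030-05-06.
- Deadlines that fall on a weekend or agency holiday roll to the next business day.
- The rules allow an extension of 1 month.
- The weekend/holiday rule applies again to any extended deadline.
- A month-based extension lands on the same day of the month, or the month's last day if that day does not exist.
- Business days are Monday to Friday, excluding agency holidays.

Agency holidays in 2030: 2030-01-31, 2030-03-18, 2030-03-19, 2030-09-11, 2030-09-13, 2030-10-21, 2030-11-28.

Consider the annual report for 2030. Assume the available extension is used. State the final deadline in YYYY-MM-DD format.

Start from the fixed due date, 2030-05-06.
2030-05-06 (Monday) is already a business day.
Applying the 1 month extension: 1 month after 2030-05-06 is 2030-06-06.
2030-06-06 (Thursday) is already a business day.
Deadline: 2030-06-06.

2030-06-06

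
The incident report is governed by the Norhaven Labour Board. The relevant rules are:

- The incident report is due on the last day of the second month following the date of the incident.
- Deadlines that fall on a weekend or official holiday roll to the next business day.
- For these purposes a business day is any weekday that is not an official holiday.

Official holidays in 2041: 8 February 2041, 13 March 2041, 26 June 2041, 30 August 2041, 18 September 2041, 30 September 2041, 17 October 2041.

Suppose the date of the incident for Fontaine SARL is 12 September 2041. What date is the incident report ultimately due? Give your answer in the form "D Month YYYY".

2 December 2041

The second month after 12 September 2041 is November 2041, whose last day is 30 November 2041.
30 November 2041 is a Saturday; the next business day is 2 December 2041 (Monday).
Final deadline: 2 December 2041.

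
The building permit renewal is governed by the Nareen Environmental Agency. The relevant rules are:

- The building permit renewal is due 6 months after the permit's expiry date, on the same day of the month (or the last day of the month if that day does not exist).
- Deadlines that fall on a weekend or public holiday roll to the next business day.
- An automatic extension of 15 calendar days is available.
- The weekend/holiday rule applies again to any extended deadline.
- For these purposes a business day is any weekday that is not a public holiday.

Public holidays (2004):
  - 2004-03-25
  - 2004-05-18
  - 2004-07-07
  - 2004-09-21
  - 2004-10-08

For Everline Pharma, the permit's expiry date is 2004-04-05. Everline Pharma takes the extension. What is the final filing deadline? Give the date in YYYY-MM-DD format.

2004-10-20

Moving 6 months forward from 2004-04-05 on the corresponding day gives 2004-10-05.
Since 2004-10-05 is a Tuesday and not a holiday, the date is unchanged.
With the 15-day extension, 2004-10-05 becomes 2004-10-20.
Since 2004-10-20 is a Wednesday and not a holiday, the date is unchanged.
So the filing is due 2004-10-20.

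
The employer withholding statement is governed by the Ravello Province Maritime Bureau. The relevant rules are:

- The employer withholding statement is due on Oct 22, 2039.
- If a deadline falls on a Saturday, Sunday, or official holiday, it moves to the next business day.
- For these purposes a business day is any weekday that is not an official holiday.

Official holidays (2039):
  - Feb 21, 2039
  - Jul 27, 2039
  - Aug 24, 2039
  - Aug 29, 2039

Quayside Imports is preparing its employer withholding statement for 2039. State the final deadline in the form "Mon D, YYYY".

Oct 24, 2039

Start from the fixed due date, Oct 22, 2039.
Oct 22, 2039 is a Saturday; the next business day is Oct 24, 2039 (Monday).
The final due date is Oct 24, 2039.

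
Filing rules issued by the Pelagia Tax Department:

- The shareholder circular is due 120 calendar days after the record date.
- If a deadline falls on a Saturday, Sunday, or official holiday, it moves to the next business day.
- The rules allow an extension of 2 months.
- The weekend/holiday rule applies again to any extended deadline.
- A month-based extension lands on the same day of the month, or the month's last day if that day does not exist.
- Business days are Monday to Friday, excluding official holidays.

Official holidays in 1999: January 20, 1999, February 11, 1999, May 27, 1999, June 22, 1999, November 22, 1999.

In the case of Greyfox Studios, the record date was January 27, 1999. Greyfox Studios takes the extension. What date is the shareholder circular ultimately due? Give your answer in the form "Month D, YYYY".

120 calendar days after January 27, 1999 is May 27, 1999.
Because May 27, 1999 is a listed holiday, the deadline becomes May 28, 1999 (Friday).
Add 2 months to May 28, 1999: July 28, 1999.
Since July 28, 1999 is a Wednesday and not a holiday, the date is unchanged.
The final due date is July 28, 1999.

July 28, 1999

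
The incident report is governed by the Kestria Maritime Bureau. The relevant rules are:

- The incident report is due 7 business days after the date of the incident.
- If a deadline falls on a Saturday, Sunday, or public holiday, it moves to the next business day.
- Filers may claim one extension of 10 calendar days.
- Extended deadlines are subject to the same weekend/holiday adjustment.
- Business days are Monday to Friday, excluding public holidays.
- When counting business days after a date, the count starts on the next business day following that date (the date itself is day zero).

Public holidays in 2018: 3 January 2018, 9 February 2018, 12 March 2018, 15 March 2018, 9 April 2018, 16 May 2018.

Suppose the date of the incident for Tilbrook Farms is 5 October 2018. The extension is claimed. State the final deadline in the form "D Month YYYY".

7 business days after 5 October 2018, excluding weekends and holidays, is 16 October 2018.
16 October 2018 is a Tuesday and not a listed holiday, so it stands.
With the 10-day extension, 16 October 2018 becomes 26 October 2018.
26 October 2018 is a Friday and not a listed holiday, so it stands.
Final deadline: 26 October 2018.

26 October 2018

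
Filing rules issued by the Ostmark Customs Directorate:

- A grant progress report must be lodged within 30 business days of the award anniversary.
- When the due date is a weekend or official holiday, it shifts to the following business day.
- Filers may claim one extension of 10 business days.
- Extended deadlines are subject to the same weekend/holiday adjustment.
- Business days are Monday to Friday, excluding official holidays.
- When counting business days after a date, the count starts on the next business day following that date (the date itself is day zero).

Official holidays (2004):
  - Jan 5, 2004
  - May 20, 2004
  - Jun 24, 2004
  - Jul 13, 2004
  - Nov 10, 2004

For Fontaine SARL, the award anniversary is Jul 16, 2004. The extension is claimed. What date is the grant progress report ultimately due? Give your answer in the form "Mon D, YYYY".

30 business days after Jul 16, 2004, excluding weekends and holidays, is Aug 27, 2004.
Since Aug 27, 2004 is a Friday and not a holiday, the date is unchanged.
The 10-business-day extension runs from Aug 27, 2004 to Sep 10, 2004.
Sep 10, 2004 (Friday) is already a business day.
Final deadline: Sep 10, 2004.

Sep 10, 2004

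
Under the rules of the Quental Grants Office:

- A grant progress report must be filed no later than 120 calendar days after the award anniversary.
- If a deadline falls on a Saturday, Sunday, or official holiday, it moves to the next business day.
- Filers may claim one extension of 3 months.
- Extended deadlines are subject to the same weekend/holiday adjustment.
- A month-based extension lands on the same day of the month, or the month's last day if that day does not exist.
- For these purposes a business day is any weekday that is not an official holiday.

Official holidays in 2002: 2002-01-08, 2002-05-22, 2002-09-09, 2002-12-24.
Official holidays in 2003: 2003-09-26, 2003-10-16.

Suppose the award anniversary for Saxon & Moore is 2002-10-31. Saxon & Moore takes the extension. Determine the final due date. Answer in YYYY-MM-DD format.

Adding 120 calendar days to 2002-10-31 gives 2003-02-28.
2003-02-28 (Friday) is already a business day.
Add 3 months to 2003-02-28: 2003-05-28.
2003-05-28 falls on a Wednesday, which is a business day, so no adjustment is needed.
The final due date is 2003-05-28.

2003-05-28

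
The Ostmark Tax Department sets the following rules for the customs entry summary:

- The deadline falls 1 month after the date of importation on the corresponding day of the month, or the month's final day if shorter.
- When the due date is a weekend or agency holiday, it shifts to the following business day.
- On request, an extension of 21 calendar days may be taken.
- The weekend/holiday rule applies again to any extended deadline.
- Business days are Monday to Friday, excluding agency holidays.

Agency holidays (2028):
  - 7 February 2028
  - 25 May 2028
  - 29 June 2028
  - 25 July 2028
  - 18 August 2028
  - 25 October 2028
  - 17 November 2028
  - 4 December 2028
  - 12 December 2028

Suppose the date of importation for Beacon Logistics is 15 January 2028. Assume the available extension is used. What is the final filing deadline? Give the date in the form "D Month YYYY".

7 March 2028

1 month after 15 January 2028, on the same day of the month, is 15 February 2028.
15 February 2028 (Tuesday) is already a business day.
Add the 21 calendar-day extension to 15 February 2028: 7 March 2028.
7 March 2028 (Tuesday) is already a business day.
So the filing is due 7 March 2028.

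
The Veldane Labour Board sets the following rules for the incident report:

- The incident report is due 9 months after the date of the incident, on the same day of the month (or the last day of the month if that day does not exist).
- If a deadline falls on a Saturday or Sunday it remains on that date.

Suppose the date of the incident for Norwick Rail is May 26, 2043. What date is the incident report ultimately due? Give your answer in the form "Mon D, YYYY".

Moving 9 months forward from May 26, 2043 on the corresponding day gives Feb 26, 2044.
Feb 26, 2044 falls on a Friday. The rules make no weekend/holiday allowance, so it remains Feb 26, 2044.
Deadline: Feb 26, 2044.

Feb 26, 2044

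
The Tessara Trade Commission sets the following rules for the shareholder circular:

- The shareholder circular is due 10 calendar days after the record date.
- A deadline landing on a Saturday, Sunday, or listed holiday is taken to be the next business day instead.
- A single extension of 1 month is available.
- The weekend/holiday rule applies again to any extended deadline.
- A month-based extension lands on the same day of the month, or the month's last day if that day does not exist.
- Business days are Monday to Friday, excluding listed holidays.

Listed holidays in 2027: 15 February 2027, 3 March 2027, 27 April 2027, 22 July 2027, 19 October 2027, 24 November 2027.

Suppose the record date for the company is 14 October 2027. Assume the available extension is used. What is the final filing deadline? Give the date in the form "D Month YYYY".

25 November 2027

Adding 10 calendar days to 14 October 2027 gives 24 October 2027.
24 October 2027 is a Sunday; the next business day is 25 October 2027 (Monday).
Applying the 1 month extension: 1 month after 25 October 2027 is 25 November 2027.
25 November 2027 (Thursday) is already a business day.
The final due date is 25 November 2027.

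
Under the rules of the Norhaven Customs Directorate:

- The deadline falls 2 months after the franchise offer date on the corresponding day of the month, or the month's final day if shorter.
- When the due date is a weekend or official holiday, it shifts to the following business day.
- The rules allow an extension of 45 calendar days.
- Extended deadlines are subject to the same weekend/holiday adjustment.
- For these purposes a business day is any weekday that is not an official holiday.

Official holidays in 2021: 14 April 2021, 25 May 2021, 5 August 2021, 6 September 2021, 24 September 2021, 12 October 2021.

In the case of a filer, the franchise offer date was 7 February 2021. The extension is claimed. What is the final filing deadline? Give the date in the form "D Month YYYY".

2 months after 7 February 2021, on the same day of the month, is 7 April 2021.
7 April 2021 is a Wednesday and not a listed holiday, so it stands.
With the 45-day extension, 7 April 2021 becomes 22 May 2021.
22 May 2021 is a Saturday, so it moves to the next business day, 24 May 2021 (Monday).
The final due date is 24 May 2021.

24 May 2021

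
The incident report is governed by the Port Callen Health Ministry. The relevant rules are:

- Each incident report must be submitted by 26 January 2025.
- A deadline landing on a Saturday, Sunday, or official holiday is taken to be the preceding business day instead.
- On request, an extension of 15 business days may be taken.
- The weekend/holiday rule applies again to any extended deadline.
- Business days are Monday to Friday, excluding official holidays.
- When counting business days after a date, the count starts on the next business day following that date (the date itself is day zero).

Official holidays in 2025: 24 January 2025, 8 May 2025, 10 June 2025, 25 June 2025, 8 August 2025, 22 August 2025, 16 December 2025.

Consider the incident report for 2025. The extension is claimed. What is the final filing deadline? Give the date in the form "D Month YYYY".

The stated deadline is 26 January 2025.
26 January 2025 is a Sunday, so it moves to the preceding business day, 23 January 2025 (Thursday).
Applying the 15-business-day extension: 15 business days after 23 January 2025 is 14 February 2025.
14 February 2025 (Friday) is already a business day.
The final due date is 14 February 2025.

14 February 2025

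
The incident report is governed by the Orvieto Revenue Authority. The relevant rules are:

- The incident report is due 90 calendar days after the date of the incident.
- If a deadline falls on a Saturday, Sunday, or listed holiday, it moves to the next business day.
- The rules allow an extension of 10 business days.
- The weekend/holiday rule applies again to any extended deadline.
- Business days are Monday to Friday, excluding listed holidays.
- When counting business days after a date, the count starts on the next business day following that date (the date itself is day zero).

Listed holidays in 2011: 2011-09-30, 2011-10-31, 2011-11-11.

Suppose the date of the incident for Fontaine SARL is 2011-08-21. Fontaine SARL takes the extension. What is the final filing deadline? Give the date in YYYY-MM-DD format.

2011-12-05

Trigger date 2011-08-21 + 90 calendar days = 2011-11-19.
2011-11-19 falls on a Saturday. Rolling to the next business day gives 2011-11-21, a Monday.
Counting 10 further business days from 2011-11-21 reaches 2011-12-05.
2011-12-05 falls on a Monday, which is a business day, so no adjustment is needed.
Final deadline: 2011-12-05.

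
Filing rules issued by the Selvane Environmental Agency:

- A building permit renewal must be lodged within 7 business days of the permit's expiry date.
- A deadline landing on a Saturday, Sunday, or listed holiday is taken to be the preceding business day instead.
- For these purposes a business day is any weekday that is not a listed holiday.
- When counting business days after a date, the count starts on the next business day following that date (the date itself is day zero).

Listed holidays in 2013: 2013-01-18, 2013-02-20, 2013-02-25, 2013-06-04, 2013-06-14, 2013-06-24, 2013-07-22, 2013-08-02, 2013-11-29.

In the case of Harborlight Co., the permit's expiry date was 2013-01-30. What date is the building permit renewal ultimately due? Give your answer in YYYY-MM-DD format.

2013-02-08

Counting 7 business days after 2013-01-30 (skipping weekends and listed holidays) reaches 2013-02-08.
Since 2013-02-08 is a Friday and not a holiday, the date is unchanged.
Final deadline: 2013-02-08.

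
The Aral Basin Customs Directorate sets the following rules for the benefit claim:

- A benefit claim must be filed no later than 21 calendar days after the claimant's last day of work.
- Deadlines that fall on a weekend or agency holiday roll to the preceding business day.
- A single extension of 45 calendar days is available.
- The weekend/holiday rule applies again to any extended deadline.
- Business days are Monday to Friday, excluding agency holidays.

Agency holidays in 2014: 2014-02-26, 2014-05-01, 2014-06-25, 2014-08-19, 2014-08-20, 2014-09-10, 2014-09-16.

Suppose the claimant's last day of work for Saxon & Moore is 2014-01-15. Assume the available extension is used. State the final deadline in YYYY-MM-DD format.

From 2014-01-15, 21 calendar days later is 2014-02-05.
Since 2014-02-05 is a Wednesday and not a holiday, the date is unchanged.
The 45-calendar-day extension moves the deadline from 2014-02-05 to 2014-03-22.
2014-03-22 is a Saturday, so it moves to the preceding business day, 2014-03-21 (Friday).
Deadline: 2014-03-21.

2014-03-21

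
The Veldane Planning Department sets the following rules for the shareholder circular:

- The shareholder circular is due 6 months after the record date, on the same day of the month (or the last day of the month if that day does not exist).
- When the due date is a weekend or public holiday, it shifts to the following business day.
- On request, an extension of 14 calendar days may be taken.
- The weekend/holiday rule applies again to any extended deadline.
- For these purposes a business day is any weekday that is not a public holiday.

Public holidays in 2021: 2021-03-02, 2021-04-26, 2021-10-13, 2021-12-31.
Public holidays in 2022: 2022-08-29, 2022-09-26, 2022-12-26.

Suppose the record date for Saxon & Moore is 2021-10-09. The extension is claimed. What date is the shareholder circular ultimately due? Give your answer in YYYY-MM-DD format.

Moving 6 months forward from 2021-10-09 on the corresponding day gives 2022-04-09.
2022-04-09 is a Saturday, so it moves to the next business day, 2022-04-11 (Monday).
The 14-calendar-day extension moves the deadline from 2022-04-11 to 2022-04-25.
2022-04-25 (Monday) is already a business day.
The final due date is 2022-04-25.

2022-04-25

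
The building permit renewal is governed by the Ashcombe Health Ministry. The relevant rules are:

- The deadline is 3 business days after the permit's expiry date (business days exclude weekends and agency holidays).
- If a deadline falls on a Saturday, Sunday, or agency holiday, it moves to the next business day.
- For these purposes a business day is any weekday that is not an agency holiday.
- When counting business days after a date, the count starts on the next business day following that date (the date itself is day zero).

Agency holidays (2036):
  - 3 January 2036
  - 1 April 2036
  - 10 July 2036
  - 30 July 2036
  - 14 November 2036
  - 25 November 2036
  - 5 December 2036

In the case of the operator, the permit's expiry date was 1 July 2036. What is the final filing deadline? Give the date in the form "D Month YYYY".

4 July 2036

3 business days after 1 July 2036, excluding weekends and holidays, is 4 July 2036.
4 July 2036 is a Friday and not a listed holiday, so it stands.
So the filing is due 4 July 2036.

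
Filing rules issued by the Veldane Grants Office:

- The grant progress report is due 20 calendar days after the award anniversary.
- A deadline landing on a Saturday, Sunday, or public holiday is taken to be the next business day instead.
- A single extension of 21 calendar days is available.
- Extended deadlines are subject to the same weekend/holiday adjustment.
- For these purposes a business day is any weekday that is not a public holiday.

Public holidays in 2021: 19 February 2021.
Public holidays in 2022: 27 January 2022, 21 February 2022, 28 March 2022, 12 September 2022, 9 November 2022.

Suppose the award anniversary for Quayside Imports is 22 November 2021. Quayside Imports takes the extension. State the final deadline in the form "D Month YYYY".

3 January 2022

Adding 20 calendar days to 22 November 2021 gives 12 December 2021.
Because 12 December 2021 is a Sunday, the deadline becomes 13 December 2021 (Monday).
The 21-calendar-day extension moves the deadline from 13 December 2021 to 3 January 2022.
3 January 2022 falls on a Monday, which is a business day, so no adjustment is needed.
So the filing is due 3 January 2022.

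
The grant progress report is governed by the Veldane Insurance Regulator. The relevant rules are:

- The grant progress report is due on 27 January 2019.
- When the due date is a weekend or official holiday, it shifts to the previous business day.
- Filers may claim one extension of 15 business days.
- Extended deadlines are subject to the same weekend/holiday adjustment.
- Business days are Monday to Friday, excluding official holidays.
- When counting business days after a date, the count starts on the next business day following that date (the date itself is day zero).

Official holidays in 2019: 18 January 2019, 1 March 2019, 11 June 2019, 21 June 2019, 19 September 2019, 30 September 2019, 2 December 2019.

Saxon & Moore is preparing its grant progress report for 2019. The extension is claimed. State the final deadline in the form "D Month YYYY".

Start from the fixed due date, 27 January 2019.
27 January 2019 is a Sunday; the preceding business day is 25 January 2019 (Friday).
The 15-business-day extension runs from 25 January 2019 to 15 February 2019.
15 February 2019 is a Friday and not a listed holiday, so it stands.
The final due date is 15 February 2019.

15 February 2019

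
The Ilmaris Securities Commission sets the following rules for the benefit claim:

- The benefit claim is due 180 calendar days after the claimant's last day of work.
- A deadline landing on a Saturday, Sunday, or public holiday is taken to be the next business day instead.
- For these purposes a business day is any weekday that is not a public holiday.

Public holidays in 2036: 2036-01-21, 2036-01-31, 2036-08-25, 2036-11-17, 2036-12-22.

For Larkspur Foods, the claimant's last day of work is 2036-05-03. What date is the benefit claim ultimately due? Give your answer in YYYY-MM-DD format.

Trigger date 2036-05-03 + 180 calendar days = 2036-10-30.
Since 2036-10-30 is a Thursday and not a holiday, the date is unchanged.
The final due date is 2036-10-30.

2036-10-30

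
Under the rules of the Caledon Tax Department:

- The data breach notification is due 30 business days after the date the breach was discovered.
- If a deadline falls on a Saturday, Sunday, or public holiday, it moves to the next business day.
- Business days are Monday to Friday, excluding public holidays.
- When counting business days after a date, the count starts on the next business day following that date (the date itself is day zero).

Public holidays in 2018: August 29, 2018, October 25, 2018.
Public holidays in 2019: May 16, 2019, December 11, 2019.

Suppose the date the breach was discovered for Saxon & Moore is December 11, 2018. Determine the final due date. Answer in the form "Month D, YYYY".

Counting 30 business days after December 11, 2018 (skipping weekends and listed holidays) reaches January 22, 2019.
January 22, 2019 is a Tuesday and not a listed holiday, so it stands.
So the filing is due January 22, 2019.

January 22, 2019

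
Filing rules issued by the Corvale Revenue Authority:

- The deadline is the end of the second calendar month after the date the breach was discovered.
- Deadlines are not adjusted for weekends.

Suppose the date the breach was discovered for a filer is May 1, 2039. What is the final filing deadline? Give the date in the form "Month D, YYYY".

July 31, 2039

2 months after May 1, 2039 falls in July 2039; the last day of that month is July 31, 2039.
July 31, 2039 falls on a Sunday. The rules make no weekend/holiday allowance, so it remains July 31, 2039.
Final deadline: July 31, 2039.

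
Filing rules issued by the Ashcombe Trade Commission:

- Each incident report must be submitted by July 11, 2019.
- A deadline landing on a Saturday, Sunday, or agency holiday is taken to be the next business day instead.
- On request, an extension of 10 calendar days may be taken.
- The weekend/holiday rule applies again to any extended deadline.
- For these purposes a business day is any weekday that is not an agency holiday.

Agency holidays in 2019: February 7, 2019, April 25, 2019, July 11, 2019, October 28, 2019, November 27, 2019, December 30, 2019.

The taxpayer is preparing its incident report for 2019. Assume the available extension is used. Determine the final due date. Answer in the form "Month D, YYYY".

July 22, 2019

The statutory due date is July 11, 2019.
July 11, 2019 is a listed holiday; the next business day is July 12, 2019 (Friday).
Applying the 10-calendar-day extension: July 12, 2019 + 10 days = July 22, 2019.
July 22, 2019 is a Monday and not a listed holiday, so it stands.
Deadline: July 22, 2019.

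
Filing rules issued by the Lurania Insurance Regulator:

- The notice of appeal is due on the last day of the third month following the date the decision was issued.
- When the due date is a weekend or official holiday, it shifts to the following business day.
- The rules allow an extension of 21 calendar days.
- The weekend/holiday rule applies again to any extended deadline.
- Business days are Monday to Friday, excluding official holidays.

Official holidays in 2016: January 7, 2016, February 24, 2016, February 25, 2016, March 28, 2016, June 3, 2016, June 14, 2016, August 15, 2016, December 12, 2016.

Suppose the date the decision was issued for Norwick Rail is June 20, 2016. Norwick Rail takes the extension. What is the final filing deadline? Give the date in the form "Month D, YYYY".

3 months after June 20, 2016 is September 2016; that month ends on September 30, 2016.
Since September 30, 2016 is a Friday and not a holiday, the date is unchanged.
The 21-calendar-day extension moves the deadline from September 30, 2016 to October 21, 2016.
October 21, 2016 is a Friday and not a listed holiday, so it stands.
Deadline: October 21, 2016.

October 21, 2016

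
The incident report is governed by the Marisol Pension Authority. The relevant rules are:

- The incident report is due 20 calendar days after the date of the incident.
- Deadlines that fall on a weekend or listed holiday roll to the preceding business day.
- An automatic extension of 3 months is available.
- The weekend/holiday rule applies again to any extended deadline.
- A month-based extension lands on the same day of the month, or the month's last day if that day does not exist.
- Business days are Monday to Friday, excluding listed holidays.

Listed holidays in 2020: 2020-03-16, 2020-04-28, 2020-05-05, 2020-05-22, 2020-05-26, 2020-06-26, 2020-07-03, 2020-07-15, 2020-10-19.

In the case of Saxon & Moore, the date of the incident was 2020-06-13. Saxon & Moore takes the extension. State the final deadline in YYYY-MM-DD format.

From 2020-06-13, 20 calendar days later is 2020-07-03.
2020-07-03 is a listed holiday; the preceding business day is 2020-07-02 (Thursday).
Applying the 3 months extension: 3 months after 2020-07-02 is 2020-10-02.
2020-10-02 is a Friday and not a listed holiday, so it stands.
Final deadline: 2020-10-02.

2020-10-02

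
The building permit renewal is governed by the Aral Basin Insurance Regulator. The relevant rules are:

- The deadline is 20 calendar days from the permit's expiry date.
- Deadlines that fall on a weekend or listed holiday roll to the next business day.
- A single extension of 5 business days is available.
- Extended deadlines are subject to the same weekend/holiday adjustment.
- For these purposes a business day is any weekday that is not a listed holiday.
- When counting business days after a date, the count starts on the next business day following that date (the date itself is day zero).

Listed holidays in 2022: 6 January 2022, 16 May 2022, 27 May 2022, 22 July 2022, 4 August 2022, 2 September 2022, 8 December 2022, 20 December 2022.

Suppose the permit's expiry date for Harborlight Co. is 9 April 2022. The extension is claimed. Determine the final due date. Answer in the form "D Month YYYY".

From 9 April 2022, 20 calendar days later is 29 April 2022.
29 April 2022 is a Friday and not a listed holiday, so it stands.
Counting 5 further business days from 29 April 2022 reaches 6 May 2022.
6 May 2022 is a Friday and not a listed holiday, so it stands.
So the filing is due 6 May 2022.

6 May 2022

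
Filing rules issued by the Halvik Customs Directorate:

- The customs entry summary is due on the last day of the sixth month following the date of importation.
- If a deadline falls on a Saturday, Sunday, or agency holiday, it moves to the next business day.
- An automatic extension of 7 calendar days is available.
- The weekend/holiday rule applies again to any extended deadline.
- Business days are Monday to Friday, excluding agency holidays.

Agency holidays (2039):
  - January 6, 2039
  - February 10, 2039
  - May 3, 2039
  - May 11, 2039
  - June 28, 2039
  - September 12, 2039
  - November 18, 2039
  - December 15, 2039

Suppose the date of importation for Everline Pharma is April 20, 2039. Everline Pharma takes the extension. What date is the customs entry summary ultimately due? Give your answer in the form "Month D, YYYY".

6 months after April 20, 2039 falls in October 2039; the last day of that month is October 31, 2039.
Since October 31, 2039 is a Monday and not a holiday, the date is unchanged.
Add the 7 calendar-day extension to October 31, 2039: November 7, 2039.
Since November 7, 2039 is a Monday and not a holiday, the date is unchanged.
Deadline: November 7, 2039.

November 7, 2039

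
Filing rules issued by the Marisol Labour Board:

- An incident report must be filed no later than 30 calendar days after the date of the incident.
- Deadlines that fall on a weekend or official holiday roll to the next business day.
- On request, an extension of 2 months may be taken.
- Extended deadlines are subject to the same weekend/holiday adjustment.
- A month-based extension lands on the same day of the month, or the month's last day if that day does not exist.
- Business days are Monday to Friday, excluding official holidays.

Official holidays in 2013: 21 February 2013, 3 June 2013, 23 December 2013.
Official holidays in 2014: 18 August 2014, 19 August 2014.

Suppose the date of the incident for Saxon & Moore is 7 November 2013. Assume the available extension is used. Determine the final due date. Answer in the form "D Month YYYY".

Trigger date 7 November 2013 + 30 calendar days = 7 December 2013.
7 December 2013 is a Saturday, so it moves to the next business day, 9 December 2013 (Monday).
The 2 months extension carries 9 December 2013 to 9 February 2014.
9 February 2014 is a Sunday, so it moves to the next business day, 10 February 2014 (Monday).
The final due date is 10 February 2014.

10 February 2014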